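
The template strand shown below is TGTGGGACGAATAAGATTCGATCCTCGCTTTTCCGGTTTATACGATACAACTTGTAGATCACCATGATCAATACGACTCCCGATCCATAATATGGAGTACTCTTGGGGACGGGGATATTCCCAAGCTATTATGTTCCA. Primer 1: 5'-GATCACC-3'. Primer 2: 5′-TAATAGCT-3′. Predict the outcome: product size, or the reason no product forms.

Primer 1 (GATCACC) matches the top strand at positions 57–63; it acts as a forward primer.
Primer 2's reverse complement is AGCTATTA, matching the top strand at positions 124–131; it acts as a reverse primer.
The 3' ends face each other across positions 57–131, giving a 75 bp product.

Yes — a 75 bp product.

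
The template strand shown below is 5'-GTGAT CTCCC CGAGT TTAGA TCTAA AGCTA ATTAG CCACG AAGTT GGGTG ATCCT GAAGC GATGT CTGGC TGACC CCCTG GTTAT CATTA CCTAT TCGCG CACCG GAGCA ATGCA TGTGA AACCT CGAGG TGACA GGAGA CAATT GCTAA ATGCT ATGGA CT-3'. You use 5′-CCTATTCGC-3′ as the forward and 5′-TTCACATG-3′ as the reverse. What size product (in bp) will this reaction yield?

Forward primer CCTATTCGC is found on the top strand at positions 91–99.
Taking the reverse complement of TTCACATG gives CATGTGAA, found at positions 114–121 on the template; the primer anneals here to the top strand with its 3' end pointing upstream.
Amplicon spans positions 91–121: 31 bp.

31 bp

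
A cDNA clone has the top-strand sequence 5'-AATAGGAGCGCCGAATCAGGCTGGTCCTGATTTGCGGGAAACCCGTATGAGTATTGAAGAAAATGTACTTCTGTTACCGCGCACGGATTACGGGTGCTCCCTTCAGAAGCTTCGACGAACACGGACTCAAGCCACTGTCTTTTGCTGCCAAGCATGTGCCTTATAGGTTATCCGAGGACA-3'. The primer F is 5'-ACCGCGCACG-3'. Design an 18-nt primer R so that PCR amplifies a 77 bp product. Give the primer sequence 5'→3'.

5'-CTTGGCAGCAAAAGACAG-3'

The forward primer binds at positions 76–85, so a 77 bp product ends at position 76 + 77 − 1 = 152.
The reverse primer anneals to the top strand over positions 135–152, i.e. to CTGTCTTTTGCTGCCAAG.
Its sequence written 5'→3' is the reverse complement: CTTGGCAGCAAAAGACAG.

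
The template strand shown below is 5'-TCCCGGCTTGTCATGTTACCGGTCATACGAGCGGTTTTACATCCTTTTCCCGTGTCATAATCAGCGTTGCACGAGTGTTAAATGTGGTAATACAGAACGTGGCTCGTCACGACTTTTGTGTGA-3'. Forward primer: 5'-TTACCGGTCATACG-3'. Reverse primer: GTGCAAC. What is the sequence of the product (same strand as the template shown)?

Scanning the template, TTACCGGTCATACG occurs at positions 16–29; this primer anneals to the bottom strand there with its 3' end pointing downstream.
The reverse primer's reverse complement is GTTGCAC, which matches the template at positions 66–72.
The product is the template from position 16 through 72 (57 bp).

5'-TTACCGGTCATACGAGCGGTTTTACATCCTTTTCCCGTGTCATAATCAGCGTTGCAC-3'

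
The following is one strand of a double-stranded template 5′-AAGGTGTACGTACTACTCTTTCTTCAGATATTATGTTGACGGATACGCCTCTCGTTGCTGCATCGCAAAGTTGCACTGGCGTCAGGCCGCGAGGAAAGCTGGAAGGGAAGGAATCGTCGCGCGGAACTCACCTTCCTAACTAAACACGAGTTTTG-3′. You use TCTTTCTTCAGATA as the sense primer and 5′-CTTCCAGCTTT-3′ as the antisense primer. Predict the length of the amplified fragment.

The forward primer matches the template at positions 17–30.
Reverse complement of the reverse primer: AAAGCTGGAAG. This occurs on the top strand at positions 95–105.
Product length = (reverse-primer end) − (forward-primer start) + 1 = 105 − 17 + 1 = 89 bp.

89 bp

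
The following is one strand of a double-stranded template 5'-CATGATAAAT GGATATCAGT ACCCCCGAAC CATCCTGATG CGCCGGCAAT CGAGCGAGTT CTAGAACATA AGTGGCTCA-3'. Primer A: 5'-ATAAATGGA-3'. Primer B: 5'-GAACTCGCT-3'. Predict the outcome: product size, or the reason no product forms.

Yes — a 57 bp product.

Primer A (ATAAATGGA) matches the top strand at positions 5–13; it acts as a forward primer.
Primer B's reverse complement is AGCGAGTTC, matching the top strand at positions 53–61; it acts as a reverse primer.
The 3' ends face each other across positions 5–61, giving a 57 bp product.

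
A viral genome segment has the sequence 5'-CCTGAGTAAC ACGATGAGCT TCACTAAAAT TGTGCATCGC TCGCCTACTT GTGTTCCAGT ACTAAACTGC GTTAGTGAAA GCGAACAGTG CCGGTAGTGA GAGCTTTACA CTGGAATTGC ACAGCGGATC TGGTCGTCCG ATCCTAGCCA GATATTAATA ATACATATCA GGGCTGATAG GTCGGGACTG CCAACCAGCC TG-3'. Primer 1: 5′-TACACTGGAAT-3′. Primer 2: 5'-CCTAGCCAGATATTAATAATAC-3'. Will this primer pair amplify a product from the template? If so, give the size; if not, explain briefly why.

No product — both primers anneal to the same strand and extend in the same direction.

Primer 1 (TACACTGGAAT) matches the top strand at positions 107–117 (3' end points downstream).
Primer 2 (CCTAGCCAGATATTAATAATAC) also matches the top strand directly, at positions 143–164 — its reverse complement GTATTATTAATATCTGGCTAGG is not present.
Both primers anneal to the bottom strand with 3' ends pointing the same way, so neither can prime synthesis back toward the other.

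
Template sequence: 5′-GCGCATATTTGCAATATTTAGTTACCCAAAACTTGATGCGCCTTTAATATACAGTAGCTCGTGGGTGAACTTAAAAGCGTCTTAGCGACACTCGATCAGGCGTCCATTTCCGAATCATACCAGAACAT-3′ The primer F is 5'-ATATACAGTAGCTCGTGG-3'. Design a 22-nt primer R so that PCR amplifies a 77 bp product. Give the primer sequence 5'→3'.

The forward primer binds at positions 47–64, so a 77 bp product ends at position 47 + 77 − 1 = 123.
The reverse primer anneals to the top strand over positions 102–123, i.e. to GTCCATTTCCGAATCATACCAG.
Its sequence written 5'→3' is the reverse complement: CTGGTATGATTCGGAAATGGAC.

5'-CTGGTATGATTCGGAAATGGAC-3'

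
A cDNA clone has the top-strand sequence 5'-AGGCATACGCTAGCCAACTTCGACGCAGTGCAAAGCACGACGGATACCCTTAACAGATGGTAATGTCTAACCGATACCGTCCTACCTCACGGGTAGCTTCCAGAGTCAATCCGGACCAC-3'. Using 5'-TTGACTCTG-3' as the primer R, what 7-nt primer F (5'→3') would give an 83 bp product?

5'-AGTGCAA-3'

The reverse primer's reverse complement CAGAGTCAA matches the template at positions 101–109, so the product ends at position 109.
An 83 bp product then starts at position 109 − 83 + 1 = 27.
The forward primer is identical to the top strand there: AGTGCAA.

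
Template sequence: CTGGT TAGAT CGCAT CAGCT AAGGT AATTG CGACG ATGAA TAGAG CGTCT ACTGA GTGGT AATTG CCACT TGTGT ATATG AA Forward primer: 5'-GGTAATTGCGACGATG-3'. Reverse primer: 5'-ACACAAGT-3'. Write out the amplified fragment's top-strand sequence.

Forward primer GGTAATTGCGACGATG is found on the top strand at positions 23–38.
Reverse complement of the reverse primer: ACTTGTGT. This occurs on the top strand at positions 68–75.
The product is the template from position 23 through 75 (53 bp).

5'-GGTAATTGCGACGATGAATAGAGCGTCTACTGAGTGGTAATTGCCACTTGTGT-3'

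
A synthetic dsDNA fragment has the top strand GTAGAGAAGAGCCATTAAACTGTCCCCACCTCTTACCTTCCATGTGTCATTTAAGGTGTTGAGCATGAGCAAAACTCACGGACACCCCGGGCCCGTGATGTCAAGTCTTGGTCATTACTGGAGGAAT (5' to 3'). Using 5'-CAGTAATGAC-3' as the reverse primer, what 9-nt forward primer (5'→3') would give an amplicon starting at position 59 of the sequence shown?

The reverse primer's reverse complement GTCATTACTG matches the template at positions 111–120; the product starts at position 59.
The forward primer is identical to the top strand over positions 59–67: TTGAGCATG.

5'-TTGAGCATG-3'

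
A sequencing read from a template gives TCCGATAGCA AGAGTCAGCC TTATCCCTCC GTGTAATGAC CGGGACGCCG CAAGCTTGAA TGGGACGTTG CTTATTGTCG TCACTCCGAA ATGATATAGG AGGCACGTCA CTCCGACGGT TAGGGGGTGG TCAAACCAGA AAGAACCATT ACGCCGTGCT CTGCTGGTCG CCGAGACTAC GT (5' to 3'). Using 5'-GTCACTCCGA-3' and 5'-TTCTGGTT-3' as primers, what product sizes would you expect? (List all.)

The forward primer GTCACTCCGA matches the top strand at positions 80–89, 107–116.
The reverse primer's reverse complement is AACCAGAA, matching at positions 134–141.
Each forward site pairs with the reverse site to give a product ending at position 141: sizes 62, 35 bp.

62 bp, 35 bp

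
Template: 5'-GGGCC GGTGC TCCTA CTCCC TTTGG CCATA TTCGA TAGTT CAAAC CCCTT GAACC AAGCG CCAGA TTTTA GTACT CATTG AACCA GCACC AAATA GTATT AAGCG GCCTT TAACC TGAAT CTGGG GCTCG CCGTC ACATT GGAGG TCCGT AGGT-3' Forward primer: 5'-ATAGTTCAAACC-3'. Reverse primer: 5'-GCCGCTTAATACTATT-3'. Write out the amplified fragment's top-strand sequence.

5'-ATAGTTCAAACCCCTTGAACCAAGCGCCAGATTTTAGTACTCATTGAACCAGCACCAAATAGTATTAAGCGGC-3'

Scanning the template, ATAGTTCAAACC occurs at positions 35–46; this primer anneals to the bottom strand there with its 3' end pointing downstream.
Reverse complement of the reverse primer: AATAGTATTAAGCGGC. This occurs on the top strand at positions 92–107.
The product is the template from position 35 through 107 (73 bp).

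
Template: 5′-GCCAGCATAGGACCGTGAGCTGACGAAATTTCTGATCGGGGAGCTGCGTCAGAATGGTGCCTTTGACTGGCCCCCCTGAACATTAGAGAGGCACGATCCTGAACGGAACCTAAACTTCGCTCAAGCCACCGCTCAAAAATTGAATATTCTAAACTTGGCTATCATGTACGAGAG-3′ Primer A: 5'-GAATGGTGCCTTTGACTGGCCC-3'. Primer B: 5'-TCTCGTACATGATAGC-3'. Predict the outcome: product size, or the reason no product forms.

Primer A (GAATGGTGCCTTTGACTGGCCC) matches the top strand at positions 52–73; it acts as a forward primer.
Primer B's reverse complement is GCTATCATGTACGAGA, matching the top strand at positions 158–173; it acts as a reverse primer.
The 3' ends face each other across positions 52–173, giving a 122 bp product.

Yes — a 122 bp product.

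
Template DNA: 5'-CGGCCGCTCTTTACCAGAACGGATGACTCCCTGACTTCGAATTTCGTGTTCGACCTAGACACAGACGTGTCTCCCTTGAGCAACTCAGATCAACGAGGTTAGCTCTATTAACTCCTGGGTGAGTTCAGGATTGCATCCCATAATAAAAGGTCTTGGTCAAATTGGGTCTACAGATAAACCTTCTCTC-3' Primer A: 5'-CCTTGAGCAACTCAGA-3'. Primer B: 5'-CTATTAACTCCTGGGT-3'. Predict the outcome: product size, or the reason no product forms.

No product — both primers anneal to the same strand and extend in the same direction.

Primer A (CCTTGAGCAACTCAGA) matches the top strand at positions 74–89 (3' end points downstream).
Primer B (CTATTAACTCCTGGGT) also matches the top strand directly, at positions 105–120 — its reverse complement ACCCAGGAGTTAATAG is not present.
Both primers anneal to the bottom strand with 3' ends pointing the same way, so neither can prime synthesis back toward the other.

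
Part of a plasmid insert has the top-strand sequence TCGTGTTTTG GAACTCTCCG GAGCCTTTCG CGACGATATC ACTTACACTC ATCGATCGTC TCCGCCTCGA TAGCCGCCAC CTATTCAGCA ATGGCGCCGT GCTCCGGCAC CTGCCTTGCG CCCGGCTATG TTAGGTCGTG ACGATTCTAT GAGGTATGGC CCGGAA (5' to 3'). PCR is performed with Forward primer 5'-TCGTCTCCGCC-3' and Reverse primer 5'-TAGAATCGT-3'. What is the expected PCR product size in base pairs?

94 bp

Scanning the template, TCGTCTCCGCC occurs at positions 56–66; this primer anneals to the bottom strand there with its 3' end pointing downstream.
The reverse primer's reverse complement is ACGATTCTA, which matches the template at positions 141–149.
Amplicon spans positions 56–149: 94 bp.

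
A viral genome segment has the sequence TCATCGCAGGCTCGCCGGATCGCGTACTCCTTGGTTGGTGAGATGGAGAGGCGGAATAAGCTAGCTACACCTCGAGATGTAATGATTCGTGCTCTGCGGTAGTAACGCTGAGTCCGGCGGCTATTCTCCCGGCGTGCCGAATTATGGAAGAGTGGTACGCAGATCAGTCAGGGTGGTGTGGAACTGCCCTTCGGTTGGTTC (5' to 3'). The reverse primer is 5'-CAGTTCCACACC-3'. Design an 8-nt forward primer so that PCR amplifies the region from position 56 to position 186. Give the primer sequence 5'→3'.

5'-ATAAGCTA-3'

The reverse primer's reverse complement GGTGTGGAACTG matches the template at positions 175–186; the product starts at position 56.
The forward primer is identical to the top strand over positions 56–63: ATAAGCTA.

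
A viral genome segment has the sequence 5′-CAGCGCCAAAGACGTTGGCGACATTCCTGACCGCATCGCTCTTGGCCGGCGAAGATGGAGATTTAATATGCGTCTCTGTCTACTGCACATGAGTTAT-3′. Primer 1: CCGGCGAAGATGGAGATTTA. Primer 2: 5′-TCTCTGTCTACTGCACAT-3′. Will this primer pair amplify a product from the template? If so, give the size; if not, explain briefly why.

No product — both primers anneal to the same strand and extend in the same direction.

Primer 1 (CCGGCGAAGATGGAGATTTA) matches the top strand at positions 46–65 (3' end points downstream).
Primer 2 (TCTCTGTCTACTGCACAT) also matches the top strand directly, at positions 73–90 — its reverse complement ATGTGCAGTAGACAGAGA is not present.
Both primers anneal to the bottom strand with 3' ends pointing the same way, so neither can prime synthesis back toward the other.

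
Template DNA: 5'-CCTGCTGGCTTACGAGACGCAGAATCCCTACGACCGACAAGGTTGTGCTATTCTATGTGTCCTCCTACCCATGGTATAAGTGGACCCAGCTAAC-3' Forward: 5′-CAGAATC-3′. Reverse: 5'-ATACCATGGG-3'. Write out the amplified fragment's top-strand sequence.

Scanning the template, CAGAATC occurs at positions 20–26; this primer anneals to the bottom strand there with its 3' end pointing downstream.
Reverse complement of the reverse primer: CCCATGGTAT. This occurs on the top strand at positions 68–77.
The product is the template from position 20 through 77 (58 bp).

5'-CAGAATCCCTACGACCGACAAGGTTGTGCTATTCTATGTGTCCTCCTACCCATGGTAT-3'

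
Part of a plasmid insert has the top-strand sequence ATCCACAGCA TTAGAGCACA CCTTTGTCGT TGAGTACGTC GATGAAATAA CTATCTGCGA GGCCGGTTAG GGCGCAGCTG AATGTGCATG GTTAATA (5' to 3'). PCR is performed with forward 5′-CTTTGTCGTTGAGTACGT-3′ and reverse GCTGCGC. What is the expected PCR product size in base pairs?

57 bp

Scanning the template, CTTTGTCGTTGAGTACGT occurs at positions 22–39; this primer anneals to the bottom strand there with its 3' end pointing downstream.
The reverse primer's reverse complement is GCGCAGC, which matches the template at positions 72–78.
Amplicon spans positions 22–78: 57 bp.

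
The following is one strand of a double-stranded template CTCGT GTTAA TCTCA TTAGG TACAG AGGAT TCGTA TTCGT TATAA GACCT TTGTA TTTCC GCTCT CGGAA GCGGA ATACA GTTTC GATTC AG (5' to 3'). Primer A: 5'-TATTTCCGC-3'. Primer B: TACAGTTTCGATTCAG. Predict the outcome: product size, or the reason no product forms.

Primer A (TATTTCCGC) matches the top strand at positions 54–62 (3' end points downstream).
Primer B (TACAGTTTCGATTCAG) also matches the top strand directly, at positions 77–92 — its reverse complement CTGAATCGAAACTGTA is not present.
Both primers anneal to the bottom strand with 3' ends pointing the same way, so neither can prime synthesis back toward the other.

No product — both primers anneal to the same strand and extend in the same direction.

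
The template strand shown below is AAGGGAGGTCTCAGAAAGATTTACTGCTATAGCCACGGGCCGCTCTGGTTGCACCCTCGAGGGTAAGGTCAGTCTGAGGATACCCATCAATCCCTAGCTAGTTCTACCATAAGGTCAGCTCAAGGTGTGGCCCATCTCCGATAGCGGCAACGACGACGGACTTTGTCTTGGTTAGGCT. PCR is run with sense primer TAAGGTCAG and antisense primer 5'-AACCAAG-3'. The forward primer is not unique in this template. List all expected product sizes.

110 bp, 64 bp

The forward primer TAAGGTCAG matches the top strand at positions 64–72, 110–118.
The reverse primer's reverse complement is CTTGGTT, matching at positions 167–173.
Each forward site pairs with the reverse site to give a product ending at position 173: sizes 110, 64 bp.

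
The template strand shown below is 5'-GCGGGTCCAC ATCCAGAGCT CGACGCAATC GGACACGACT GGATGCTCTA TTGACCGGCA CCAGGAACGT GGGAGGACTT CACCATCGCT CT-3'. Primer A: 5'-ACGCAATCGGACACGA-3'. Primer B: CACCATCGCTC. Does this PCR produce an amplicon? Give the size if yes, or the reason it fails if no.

No product — both primers anneal to the same strand and extend in the same direction.

Primer A (ACGCAATCGGACACGA) matches the top strand at positions 23–38 (3' end points downstream).
Primer B (CACCATCGCTC) also matches the top strand directly, at positions 81–91 — its reverse complement GAGCGATGGTG is not present.
Both primers anneal to the bottom strand with 3' ends pointing the same way, so neither can prime synthesis back toward the other.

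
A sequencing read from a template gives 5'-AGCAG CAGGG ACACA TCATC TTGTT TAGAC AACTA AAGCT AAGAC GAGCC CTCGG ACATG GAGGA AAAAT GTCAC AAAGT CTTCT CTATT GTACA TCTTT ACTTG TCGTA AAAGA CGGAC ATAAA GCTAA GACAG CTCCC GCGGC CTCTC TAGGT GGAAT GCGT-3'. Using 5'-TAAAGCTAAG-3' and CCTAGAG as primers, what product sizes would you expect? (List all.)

The forward primer TAAAGCTAAG matches the top strand at positions 34–43, 122–131.
The reverse primer's reverse complement is CTCTAGG, matching at positions 148–154.
Each forward site pairs with the reverse site to give a product ending at position 154: sizes 121, 33 bp.

121 bp, 33 bp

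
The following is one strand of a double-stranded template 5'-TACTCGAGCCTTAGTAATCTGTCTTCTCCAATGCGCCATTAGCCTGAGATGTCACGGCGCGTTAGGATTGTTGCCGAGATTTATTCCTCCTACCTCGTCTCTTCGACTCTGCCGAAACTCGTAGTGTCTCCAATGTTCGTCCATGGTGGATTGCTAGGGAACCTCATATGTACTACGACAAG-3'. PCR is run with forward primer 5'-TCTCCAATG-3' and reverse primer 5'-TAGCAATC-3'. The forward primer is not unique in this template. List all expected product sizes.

The forward primer TCTCCAATG matches the top strand at positions 25–33, 127–135.
The reverse primer's reverse complement is GATTGCTA, matching at positions 149–156.
Each forward site pairs with the reverse site to give a product ending at position 156: sizes 132, 30 bp.

132 bp, 30 bp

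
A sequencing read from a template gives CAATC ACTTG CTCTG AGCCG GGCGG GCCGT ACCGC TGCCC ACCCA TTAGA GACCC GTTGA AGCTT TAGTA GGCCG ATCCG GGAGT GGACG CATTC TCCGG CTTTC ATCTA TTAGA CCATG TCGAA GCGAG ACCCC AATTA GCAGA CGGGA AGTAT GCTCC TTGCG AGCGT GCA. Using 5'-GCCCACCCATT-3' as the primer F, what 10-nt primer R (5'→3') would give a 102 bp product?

The forward primer binds at positions 37–47, so a 102 bp product ends at position 37 + 102 − 1 = 138.
The reverse primer anneals to the top strand over positions 129–138, i.e. to AGACCCCAAT.
Its sequence written 5'→3' is the reverse complement: ATTGGGGTCT.

5'-ATTGGGGTCT-3'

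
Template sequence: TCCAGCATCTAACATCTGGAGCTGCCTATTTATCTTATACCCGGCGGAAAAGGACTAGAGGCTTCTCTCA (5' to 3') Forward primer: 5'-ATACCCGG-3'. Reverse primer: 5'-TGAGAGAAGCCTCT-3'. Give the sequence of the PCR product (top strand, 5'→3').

The forward primer matches the template at positions 37–44.
Taking the reverse complement of TGAGAGAAGCCTCT gives AGAGGCTTCTCTCA, found at positions 57–70 on the template; the primer anneals here to the top strand with its 3' end pointing upstream.
The product is the template from position 37 through 70 (34 bp).

5'-ATACCCGGCGGAAAAGGACTAGAGGCTTCTCTCA-3'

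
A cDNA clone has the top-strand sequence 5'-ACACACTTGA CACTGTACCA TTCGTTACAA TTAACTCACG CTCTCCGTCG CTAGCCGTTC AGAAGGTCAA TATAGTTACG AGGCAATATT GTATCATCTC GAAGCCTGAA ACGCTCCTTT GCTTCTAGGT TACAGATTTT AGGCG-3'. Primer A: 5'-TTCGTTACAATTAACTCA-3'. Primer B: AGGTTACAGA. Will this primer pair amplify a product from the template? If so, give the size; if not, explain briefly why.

Primer A (TTCGTTACAATTAACTCA) matches the top strand at positions 21–38 (3' end points downstream).
Primer B (AGGTTACAGA) also matches the top strand directly, at positions 127–136 — its reverse complement TCTGTAACCT is not present.
Both primers anneal to the bottom strand with 3' ends pointing the same way, so neither can prime synthesis back toward the other.

No product — both primers anneal to the same strand and extend in the same direction.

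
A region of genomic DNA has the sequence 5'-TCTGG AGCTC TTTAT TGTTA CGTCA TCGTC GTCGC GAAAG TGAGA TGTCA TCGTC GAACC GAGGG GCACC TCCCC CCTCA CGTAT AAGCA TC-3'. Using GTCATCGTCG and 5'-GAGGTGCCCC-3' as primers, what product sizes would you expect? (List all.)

The forward primer GTCATCGTCG matches the top strand at positions 22–31, 47–56.
The reverse primer's reverse complement is GGGGCACCTC, matching at positions 63–72.
Each forward site pairs with the reverse site to give a product ending at position 72: sizes 51, 26 bp.

51 bp, 26 bp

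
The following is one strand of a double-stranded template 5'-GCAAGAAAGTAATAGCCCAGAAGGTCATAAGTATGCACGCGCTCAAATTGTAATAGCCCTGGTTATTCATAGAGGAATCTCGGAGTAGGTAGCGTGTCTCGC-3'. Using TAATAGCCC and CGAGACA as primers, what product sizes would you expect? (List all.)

The forward primer TAATAGCCC matches the top strand at positions 10–18, 51–59.
The reverse primer's reverse complement is TGTCTCG, matching at positions 95–101.
Each forward site pairs with the reverse site to give a product ending at position 101: sizes 92, 51 bp.

92 bp, 51 bp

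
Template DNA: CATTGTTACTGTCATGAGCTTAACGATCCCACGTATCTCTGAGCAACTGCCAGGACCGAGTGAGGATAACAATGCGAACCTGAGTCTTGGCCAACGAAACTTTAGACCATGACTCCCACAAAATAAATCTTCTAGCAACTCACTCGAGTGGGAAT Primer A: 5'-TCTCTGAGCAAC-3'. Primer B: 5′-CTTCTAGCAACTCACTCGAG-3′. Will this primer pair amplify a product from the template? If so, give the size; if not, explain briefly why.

Primer A (TCTCTGAGCAAC) matches the top strand at positions 36–47 (3' end points downstream).
Primer B (CTTCTAGCAACTCACTCGAG) also matches the top strand directly, at positions 129–148 — its reverse complement CTCGAGTGAGTTGCTAGAAG is not present.
Both primers anneal to the bottom strand with 3' ends pointing the same way, so neither can prime synthesis back toward the other.

No product — both primers anneal to the same strand and extend in the same direction.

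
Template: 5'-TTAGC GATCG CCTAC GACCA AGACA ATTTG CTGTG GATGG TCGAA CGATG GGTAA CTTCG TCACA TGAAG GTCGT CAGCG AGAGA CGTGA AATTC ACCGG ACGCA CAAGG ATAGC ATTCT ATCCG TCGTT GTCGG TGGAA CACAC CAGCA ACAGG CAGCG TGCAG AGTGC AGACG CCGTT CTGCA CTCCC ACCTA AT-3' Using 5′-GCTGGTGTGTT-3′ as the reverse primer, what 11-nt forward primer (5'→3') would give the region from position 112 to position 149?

5'-TAGCATTCTAT-3'

The reverse primer's reverse complement AACACACCAGC matches the template at positions 139–149; the product starts at position 112.
The forward primer is identical to the top strand over positions 112–122: TAGCATTCTAT.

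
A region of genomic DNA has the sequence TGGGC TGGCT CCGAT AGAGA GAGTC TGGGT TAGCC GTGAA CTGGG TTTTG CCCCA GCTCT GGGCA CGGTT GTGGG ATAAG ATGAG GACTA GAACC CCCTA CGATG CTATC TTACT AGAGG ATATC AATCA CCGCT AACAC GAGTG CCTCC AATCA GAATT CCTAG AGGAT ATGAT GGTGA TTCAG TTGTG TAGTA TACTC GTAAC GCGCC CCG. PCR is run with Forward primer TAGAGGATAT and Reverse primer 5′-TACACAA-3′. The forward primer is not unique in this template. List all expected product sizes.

The forward primer TAGAGGATAT matches the top strand at positions 115–124, 163–172.
The reverse primer's reverse complement is TTGTGTA, matching at positions 186–192.
Each forward site pairs with the reverse site to give a product ending at position 192: sizes 78, 30 bp.

78 bp, 30 bp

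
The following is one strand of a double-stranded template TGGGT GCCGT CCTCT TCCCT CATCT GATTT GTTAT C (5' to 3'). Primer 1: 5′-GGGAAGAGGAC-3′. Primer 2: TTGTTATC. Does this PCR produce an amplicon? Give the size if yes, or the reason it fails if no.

No product — the primers' 3' ends point away from each other.

Primer 1 (GGGAAGAGGAC) has reverse complement GTCCTCTTCCC, which matches the top strand at positions 9–19; primer 1 anneals to the top strand there with its 3' end pointing upstream toward position 9.
Primer 2 (TTGTTATC) matches the top strand directly at positions 29–36; it anneals to the bottom strand with its 3' end pointing downstream toward position 36.
The 3' ends diverge (primer 1 extends toward position 1, primer 2 toward position 36), so the primers never converge on a shared product.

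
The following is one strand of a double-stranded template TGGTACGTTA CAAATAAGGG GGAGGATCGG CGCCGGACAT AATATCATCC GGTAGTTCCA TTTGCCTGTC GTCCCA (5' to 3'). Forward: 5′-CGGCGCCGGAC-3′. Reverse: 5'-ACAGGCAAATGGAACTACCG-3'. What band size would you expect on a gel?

42 bp

Forward primer CGGCGCCGGAC is found on the top strand at positions 28–38.
The reverse primer's reverse complement is CGGTAGTTCCATTTGCCTGT, which matches the template at positions 50–69.
Product length = (reverse-primer end) − (forward-primer start) + 1 = 69 − 28 + 1 = 42 bp.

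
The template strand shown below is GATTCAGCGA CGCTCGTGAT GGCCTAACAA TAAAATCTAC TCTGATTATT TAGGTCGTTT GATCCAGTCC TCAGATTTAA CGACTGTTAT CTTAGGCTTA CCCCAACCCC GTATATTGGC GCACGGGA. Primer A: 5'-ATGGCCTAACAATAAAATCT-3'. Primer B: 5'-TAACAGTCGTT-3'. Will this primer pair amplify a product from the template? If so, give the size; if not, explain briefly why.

Primer A (ATGGCCTAACAATAAAATCT) matches the top strand at positions 19–38; it acts as a forward primer.
Primer B's reverse complement is AACGACTGTTA, matching the top strand at positions 79–89; it acts as a reverse primer.
The 3' ends face each other across positions 19–89, giving a 71 bp product.

Yes — a 71 bp product.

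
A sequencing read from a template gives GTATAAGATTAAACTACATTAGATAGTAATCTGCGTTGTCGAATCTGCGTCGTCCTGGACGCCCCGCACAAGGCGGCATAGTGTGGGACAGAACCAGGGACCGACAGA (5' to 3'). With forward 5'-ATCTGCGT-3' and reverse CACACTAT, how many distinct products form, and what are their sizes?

Two products: 57 bp, 43 bp

The forward primer ATCTGCGT matches the top strand at positions 29–36, 43–50.
The reverse primer's reverse complement is ATAGTGTG, matching at positions 78–85.
Each forward site pairs with the reverse site to give a product ending at position 85: sizes 57, 43 bp.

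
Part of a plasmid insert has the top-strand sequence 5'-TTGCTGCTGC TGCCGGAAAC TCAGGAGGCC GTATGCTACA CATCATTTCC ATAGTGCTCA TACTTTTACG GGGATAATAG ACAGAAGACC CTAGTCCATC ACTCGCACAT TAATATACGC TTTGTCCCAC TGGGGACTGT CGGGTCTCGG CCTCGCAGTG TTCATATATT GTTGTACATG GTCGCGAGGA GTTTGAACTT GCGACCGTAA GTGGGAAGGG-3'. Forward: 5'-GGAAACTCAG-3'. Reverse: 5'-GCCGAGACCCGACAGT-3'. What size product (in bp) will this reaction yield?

Forward primer GGAAACTCAG is found on the top strand at positions 15–24.
The reverse primer's reverse complement is ACTGTCGGGTCTCGGC, which matches the template at positions 136–151.
Product length = (reverse-primer end) − (forward-primer start) + 1 = 151 − 15 + 1 = 137 bp.

137 bp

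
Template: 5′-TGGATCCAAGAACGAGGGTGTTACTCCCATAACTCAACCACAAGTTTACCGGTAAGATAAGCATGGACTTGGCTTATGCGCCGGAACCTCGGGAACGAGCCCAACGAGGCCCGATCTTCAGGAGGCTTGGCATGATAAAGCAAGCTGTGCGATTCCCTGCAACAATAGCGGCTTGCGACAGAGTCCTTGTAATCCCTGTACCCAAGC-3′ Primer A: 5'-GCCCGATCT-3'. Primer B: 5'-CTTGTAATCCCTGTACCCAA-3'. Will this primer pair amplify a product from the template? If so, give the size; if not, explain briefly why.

No product — both primers anneal to the same strand and extend in the same direction.

Primer A (GCCCGATCT) matches the top strand at positions 109–117 (3' end points downstream).
Primer B (CTTGTAATCCCTGTACCCAA) also matches the top strand directly, at positions 186–205 — its reverse complement TTGGGTACAGGGATTACAAG is not present.
Both primers anneal to the bottom strand with 3' ends pointing the same way, so neither can prime synthesis back toward the other.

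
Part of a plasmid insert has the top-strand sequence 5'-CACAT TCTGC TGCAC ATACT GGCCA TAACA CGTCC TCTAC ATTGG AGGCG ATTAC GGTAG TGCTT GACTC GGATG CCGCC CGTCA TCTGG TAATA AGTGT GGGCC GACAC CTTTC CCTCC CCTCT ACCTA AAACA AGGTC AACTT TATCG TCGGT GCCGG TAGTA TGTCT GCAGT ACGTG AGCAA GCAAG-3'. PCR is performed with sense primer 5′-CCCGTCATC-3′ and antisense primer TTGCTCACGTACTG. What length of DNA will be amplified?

Scanning the template, CCCGTCATC occurs at positions 79–87; this primer anneals to the bottom strand there with its 3' end pointing downstream.
Reverse complement of the reverse primer: CAGTACGTGAGCAA. This occurs on the top strand at positions 172–185.
Amplicon spans positions 79–185: 107 bp.

107 bp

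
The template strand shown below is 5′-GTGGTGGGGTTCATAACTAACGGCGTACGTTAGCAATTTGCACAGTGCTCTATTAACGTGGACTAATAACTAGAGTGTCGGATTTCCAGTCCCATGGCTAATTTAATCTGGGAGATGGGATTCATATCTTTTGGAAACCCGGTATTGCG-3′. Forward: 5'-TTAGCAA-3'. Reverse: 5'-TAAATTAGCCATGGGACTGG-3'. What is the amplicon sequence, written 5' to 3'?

5'-TTAGCAATTTGCACAGTGCTCTATTAACGTGGACTAATAACTAGAGTGTCGGATTTCCAGTCCCATGGCTAATTTA-3'

Forward primer TTAGCAA is found on the top strand at positions 30–36.
Taking the reverse complement of TAAATTAGCCATGGGACTGG gives CCAGTCCCATGGCTAATTTA, found at positions 86–105 on the template; the primer anneals here to the top strand with its 3' end pointing upstream.
The product is the template from position 30 through 105 (76 bp).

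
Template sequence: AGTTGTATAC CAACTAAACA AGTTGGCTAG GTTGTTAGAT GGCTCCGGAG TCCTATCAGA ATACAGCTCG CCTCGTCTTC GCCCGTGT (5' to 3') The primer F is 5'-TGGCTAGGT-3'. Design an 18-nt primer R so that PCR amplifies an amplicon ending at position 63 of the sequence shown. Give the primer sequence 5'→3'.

5'-TATTCTGATAGGACTCCG-3'

The forward primer binds at positions 24–32; the product's 3' end on the top strand is position 63.
The reverse primer anneals to the top strand over positions 46–63, i.e. to CGGAGTCCTATCAGAATA.
Its sequence written 5'→3' is the reverse complement: TATTCTGATAGGACTCCG.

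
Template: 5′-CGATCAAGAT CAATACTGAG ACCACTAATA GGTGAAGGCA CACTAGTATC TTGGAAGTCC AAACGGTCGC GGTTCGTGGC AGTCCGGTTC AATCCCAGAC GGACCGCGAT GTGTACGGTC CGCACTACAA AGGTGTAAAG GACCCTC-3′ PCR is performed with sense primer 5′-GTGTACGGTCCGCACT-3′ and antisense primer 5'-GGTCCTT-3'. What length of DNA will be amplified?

Forward primer GTGTACGGTCCGCACT is found on the top strand at positions 111–126.
Taking the reverse complement of GGTCCTT gives AAGGACC, found at positions 138–144 on the template; the primer anneals here to the top strand with its 3' end pointing upstream.
The product runs from position 111 to position 144, so its length is 144 − 111 + 1 = 34 bp.

34 bp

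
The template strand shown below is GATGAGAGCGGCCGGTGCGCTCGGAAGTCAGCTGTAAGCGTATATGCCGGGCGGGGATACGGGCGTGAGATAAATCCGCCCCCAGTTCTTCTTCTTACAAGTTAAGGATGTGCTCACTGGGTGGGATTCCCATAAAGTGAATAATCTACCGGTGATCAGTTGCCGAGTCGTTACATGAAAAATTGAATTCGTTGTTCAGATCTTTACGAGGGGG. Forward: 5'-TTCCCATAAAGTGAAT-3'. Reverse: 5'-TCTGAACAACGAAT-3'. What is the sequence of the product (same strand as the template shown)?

5'-TTCCCATAAAGTGAATAATCTACCGGTGATCAGTTGCCGAGTCGTTACATGAAAAATTGAATTCGTTGTTCAGA-3'

Scanning the template, TTCCCATAAAGTGAAT occurs at positions 127–142; this primer anneals to the bottom strand there with its 3' end pointing downstream.
The reverse primer's reverse complement is ATTCGTTGTTCAGA, which matches the template at positions 187–200.
The product is the template from position 127 through 200 (74 bp).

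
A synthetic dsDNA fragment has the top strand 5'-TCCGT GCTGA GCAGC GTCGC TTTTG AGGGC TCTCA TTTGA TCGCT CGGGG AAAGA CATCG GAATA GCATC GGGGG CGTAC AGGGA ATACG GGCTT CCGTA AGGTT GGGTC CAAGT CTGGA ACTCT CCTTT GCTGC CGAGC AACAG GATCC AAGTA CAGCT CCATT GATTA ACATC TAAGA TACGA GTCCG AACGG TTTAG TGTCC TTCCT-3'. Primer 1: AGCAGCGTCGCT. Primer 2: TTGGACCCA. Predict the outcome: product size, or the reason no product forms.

Yes — a 104 bp product.

Primer 1 (AGCAGCGTCGCT) matches the top strand at positions 10–21; it acts as a forward primer.
Primer 2's reverse complement is TGGGTCCAA, matching the top strand at positions 105–113; it acts as a reverse primer.
The 3' ends face each other across positions 10–113, giving a 104 bp product.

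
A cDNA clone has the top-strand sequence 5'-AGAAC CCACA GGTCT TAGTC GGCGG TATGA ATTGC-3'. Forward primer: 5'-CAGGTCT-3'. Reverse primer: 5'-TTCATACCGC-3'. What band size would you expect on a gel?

23 bp

The forward primer matches the template at positions 9–15.
The reverse primer's reverse complement is GCGGTATGAA, which matches the template at positions 22–31.
Amplicon spans positions 9–31: 23 bp.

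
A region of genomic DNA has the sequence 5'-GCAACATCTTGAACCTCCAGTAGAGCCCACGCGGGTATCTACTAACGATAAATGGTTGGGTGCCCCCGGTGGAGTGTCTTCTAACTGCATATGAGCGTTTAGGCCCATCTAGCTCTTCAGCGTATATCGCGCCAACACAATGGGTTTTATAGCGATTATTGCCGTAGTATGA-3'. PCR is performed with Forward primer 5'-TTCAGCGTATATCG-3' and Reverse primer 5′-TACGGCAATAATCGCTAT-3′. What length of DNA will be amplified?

51 bp

Forward primer TTCAGCGTATATCG is found on the top strand at positions 116–129.
Reverse complement of the reverse primer: ATAGCGATTATTGCCGTA. This occurs on the top strand at positions 149–166.
Product length = (reverse-primer end) − (forward-primer start) + 1 = 166 − 116 + 1 = 51 bp.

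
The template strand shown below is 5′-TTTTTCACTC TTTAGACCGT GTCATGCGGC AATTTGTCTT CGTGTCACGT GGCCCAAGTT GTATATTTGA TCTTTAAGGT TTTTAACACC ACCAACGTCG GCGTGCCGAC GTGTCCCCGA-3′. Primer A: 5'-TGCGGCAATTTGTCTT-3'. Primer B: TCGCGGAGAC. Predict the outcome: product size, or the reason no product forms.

Primer B (TCGCGGAGAC) does not match the top strand, and its reverse complement GTCTCCGCGA does not match either.
With no annealing site for primer B, no amplification occurs.

No product — primer B has no binding site in the template.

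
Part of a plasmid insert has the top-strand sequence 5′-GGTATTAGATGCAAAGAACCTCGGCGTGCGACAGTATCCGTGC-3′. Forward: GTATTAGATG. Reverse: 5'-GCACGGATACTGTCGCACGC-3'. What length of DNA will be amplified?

Scanning the template, GTATTAGATG occurs at positions 2–11; this primer anneals to the bottom strand there with its 3' end pointing downstream.
Reverse complement of the reverse primer: GCGTGCGACAGTATCCGTGC. This occurs on the top strand at positions 24–43.
Product length = (reverse-primer end) − (forward-primer start) + 1 = 43 − 2 + 1 = 42 bp.

42 bp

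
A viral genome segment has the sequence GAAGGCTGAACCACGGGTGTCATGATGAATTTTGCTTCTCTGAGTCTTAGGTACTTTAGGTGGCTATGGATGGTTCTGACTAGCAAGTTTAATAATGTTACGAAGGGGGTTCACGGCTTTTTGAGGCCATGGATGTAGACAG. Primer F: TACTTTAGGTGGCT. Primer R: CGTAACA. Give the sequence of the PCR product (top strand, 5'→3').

5'-TACTTTAGGTGGCTATGGATGGTTCTGACTAGCAAGTTTAATAATGTTACG-3'

The forward primer matches the template at positions 52–65.
The reverse primer's reverse complement is TGTTACG, which matches the template at positions 96–102.
The product is the template from position 52 through 102 (51 bp).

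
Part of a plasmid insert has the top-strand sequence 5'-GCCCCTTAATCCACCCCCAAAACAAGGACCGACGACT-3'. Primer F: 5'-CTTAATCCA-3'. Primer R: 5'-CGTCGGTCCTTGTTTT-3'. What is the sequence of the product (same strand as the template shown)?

5'-CTTAATCCACCCCCAAAACAAGGACCGACG-3'

Scanning the template, CTTAATCCA occurs at positions 5–13; this primer anneals to the bottom strand there with its 3' end pointing downstream.
The reverse primer's reverse complement is AAAACAAGGACCGACG, which matches the template at positions 19–34.
The product is the template from position 5 through 34 (30 bp).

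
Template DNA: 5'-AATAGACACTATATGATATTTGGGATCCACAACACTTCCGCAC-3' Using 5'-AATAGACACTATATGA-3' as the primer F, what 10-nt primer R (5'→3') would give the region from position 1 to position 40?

5'-CGGAAGTGTT-3'

The product's 3' end on the top strand is position 40.
The reverse primer anneals to the top strand over positions 31–40, i.e. to AACACTTCCG.
Its sequence written 5'→3' is the reverse complement: CGGAAGTGTT.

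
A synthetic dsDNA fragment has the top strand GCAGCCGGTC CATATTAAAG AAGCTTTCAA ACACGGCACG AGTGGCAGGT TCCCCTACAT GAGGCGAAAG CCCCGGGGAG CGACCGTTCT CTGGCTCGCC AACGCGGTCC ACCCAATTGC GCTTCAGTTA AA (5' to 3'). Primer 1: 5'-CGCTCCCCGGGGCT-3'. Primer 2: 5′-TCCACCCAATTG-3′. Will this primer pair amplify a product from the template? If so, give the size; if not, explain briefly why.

Primer 1 (CGCTCCCCGGGGCT) has reverse complement AGCCCCGGGGAGCG, which matches the top strand at positions 69–82; primer 1 anneals to the top strand there with its 3' end pointing upstream toward position 69.
Primer 2 (TCCACCCAATTG) matches the top strand directly at positions 108–119; it anneals to the bottom strand with its 3' end pointing downstream toward position 119.
The 3' ends diverge (primer 1 extends toward position 1, primer 2 toward position 132), so the primers never converge on a shared product.

No product — the primers' 3' ends point away from each other.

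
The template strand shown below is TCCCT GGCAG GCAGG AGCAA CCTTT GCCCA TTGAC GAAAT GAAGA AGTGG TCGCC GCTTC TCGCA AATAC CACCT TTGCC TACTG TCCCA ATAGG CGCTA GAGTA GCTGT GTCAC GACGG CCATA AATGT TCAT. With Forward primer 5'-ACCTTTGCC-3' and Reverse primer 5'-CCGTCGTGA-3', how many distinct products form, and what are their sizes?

The forward primer ACCTTTGCC matches the top strand at positions 20–28, 72–80.
The reverse primer's reverse complement is TCACGACGG, matching at positions 112–120.
Each forward site pairs with the reverse site to give a product ending at position 120: sizes 101, 49 bp.

Two products: 101 bp, 49 bp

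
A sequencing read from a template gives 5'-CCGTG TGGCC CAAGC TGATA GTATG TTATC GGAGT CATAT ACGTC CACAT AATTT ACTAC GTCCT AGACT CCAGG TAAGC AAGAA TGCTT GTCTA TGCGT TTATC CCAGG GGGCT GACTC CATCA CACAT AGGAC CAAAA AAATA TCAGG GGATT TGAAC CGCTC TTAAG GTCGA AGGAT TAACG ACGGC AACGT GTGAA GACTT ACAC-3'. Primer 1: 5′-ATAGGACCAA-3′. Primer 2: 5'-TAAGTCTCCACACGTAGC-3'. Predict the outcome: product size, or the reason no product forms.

No product — primer 2 has no binding site in the template.

Primer 2 (TAAGTCTCCACACGTAGC) does not match the top strand, and its reverse complement GCTACGTGTGGAGACTTA does not match either.
With no annealing site for primer 2, no amplification occurs.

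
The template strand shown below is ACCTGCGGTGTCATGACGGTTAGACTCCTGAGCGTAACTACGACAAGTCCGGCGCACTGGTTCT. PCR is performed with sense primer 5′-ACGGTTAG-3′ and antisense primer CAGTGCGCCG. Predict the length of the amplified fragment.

The forward primer matches the template at positions 16–23.
The reverse primer's reverse complement is CGGCGCACTG, which matches the template at positions 50–59.
Product length = (reverse-primer end) − (forward-primer start) + 1 = 59 − 16 + 1 = 44 bp.

44 bp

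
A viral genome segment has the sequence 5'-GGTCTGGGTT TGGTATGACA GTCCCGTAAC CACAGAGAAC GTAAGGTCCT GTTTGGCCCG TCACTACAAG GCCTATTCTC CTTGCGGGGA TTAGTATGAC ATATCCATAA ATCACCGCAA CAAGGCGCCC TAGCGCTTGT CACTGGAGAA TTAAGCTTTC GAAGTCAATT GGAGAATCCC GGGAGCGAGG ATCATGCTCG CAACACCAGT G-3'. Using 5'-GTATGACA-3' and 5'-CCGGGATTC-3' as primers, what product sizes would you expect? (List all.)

170 bp, 89 bp

The forward primer GTATGACA matches the top strand at positions 13–20, 94–101.
The reverse primer's reverse complement is GAATCCCGG, matching at positions 174–182.
Each forward site pairs with the reverse site to give a product ending at position 182: sizes 170, 89 bp.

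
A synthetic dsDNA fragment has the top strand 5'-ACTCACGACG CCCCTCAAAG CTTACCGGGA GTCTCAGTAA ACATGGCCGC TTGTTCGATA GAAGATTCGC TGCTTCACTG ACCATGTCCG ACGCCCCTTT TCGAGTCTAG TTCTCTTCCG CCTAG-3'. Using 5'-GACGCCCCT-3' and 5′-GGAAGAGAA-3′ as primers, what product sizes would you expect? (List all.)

The forward primer GACGCCCCT matches the top strand at positions 7–15, 90–98.
The reverse primer's reverse complement is TTCTCTTCC, matching at positions 111–119.
Each forward site pairs with the reverse site to give a product ending at position 119: sizes 113, 30 bp.

113 bp, 30 bp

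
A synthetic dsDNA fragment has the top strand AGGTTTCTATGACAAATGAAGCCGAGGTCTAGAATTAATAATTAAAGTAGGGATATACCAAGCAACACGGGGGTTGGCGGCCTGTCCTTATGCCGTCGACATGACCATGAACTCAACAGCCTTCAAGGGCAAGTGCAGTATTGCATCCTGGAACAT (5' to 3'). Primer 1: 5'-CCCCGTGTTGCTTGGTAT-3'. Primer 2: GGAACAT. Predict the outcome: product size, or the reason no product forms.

No product — the primers' 3' ends point away from each other.

Primer 1 (CCCCGTGTTGCTTGGTAT) has reverse complement ATACCAAGCAACACGGGG, which matches the top strand at positions 55–72; primer 1 anneals to the top strand there with its 3' end pointing upstream toward position 55.
Primer 2 (GGAACAT) matches the top strand directly at positions 150–156; it anneals to the bottom strand with its 3' end pointing downstream toward position 156.
The 3' ends diverge (primer 1 extends toward position 1, primer 2 toward position 156), so the primers never converge on a shared product.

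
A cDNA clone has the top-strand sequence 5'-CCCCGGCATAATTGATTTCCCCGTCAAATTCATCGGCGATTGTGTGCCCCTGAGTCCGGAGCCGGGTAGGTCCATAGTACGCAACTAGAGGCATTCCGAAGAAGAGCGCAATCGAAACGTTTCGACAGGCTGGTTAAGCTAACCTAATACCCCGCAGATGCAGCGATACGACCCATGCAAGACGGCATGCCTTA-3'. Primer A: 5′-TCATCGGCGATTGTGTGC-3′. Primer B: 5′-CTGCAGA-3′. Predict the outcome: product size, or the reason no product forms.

Primer B (CTGCAGA) does not match the top strand, and its reverse complement TCTGCAG does not match either.
With no annealing site for primer B, no amplification occurs.

No product — primer B has no binding site in the template.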